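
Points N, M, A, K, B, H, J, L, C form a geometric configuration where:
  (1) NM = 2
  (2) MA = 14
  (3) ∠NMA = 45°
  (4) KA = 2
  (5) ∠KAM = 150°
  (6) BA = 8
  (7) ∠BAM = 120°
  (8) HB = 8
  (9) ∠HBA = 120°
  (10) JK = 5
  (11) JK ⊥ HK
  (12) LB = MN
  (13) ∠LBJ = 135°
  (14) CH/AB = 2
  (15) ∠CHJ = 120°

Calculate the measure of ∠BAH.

Step 1: By the law of cosines on triangle ABH: AH² = 8² + 8² − 2·8·8·cos(120°) = 192, so AH = 8·√3.
Step 2: By the inverse law of cosines on triangle BAH: cos(∠BAH) = (8² + (8·√3)² − 8²) / (2·8·8·√3) = 192/221.7 = 0.866, so ∠BAH = 30°.

Therefore, the measure of angle ∠BAH = 30°.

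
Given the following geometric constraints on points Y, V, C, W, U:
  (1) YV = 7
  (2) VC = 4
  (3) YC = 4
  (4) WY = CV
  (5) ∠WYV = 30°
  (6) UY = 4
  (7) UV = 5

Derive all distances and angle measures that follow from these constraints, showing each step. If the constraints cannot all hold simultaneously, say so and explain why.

The constraints are consistent.

From the given relations:
  WY = CV = 4

Step 1: From VY = 7, YW = 4, and ∠VYW = 30°, by the law of cosines:
  VW² = VY² + YW² - 2·VY·YW·cos(30°) = 49 + 16 - 48.5 = 16.5
  VW ≈ 4.06

Step 2: From YC = 4, YV = 7, CV = 4, by the inverse law of cosines:
  cos(∠CYV) = (YC² + YV² - CV²) / (2·YC·YV)
  ∠CYV = 28.96°

Step 3: From YU = 4, YV = 7, UV = 5, by the inverse law of cosines:
  cos(∠UYV) = (YU² + YV² - UV²) / (2·YU·YV)
  ∠UYV = 44.42°

Step 4: From VC = 4, VY = 7, CY = 4, by the inverse law of cosines:
  cos(∠CVY) = (VC² + VY² - CY²) / (2·VC·VY)
  ∠CVY = 28.96°

Step 5: From VU = 5, VY = 7, UY = 4, by the inverse law of cosines:
  cos(∠UVY) = (VU² + VY² - UY²) / (2·VU·VY)
  ∠UVY = 34.05°

Step 6: From CV = 4, CY = 4, VY = 7, by the inverse law of cosines:
  cos(∠VCY) = (CV² + CY² - VY²) / (2·CV·CY)
  ∠VCY = 122.09°

Step 7: From UV = 5, UY = 4, VY = 7, by the inverse law of cosines:
  cos(∠VUY) = (UV² + UY² - VY²) / (2·UV·UY)
  ∠VUY = 101.54°

Step 8: From VW = 4.06, VY = 7, WY = 4, by the inverse law of cosines:
  cos(∠WVY) = (VW² + VY² - WY²) / (2·VW·VY)
  ∠WVY = 29.49°

Step 9: From WV = 4.06, WY = 4, VY = 7, by the inverse law of cosines:
  cos(∠VWY) = (WV² + WY² - VY²) / (2·WV·WY)
  ∠VWY = 120.51°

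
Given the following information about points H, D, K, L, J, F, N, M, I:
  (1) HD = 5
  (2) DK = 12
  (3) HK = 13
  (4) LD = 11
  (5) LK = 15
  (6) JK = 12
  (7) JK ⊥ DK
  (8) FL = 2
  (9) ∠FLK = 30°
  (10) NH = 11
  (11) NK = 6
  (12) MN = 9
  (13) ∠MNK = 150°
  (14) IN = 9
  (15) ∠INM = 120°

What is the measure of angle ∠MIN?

Step 1: By the law of cosines on triangle INM: IM² = 9² + 9² − 2·9·9·cos(120°) = 243, so IM = 9·√3.
Step 2: By the inverse law of cosines on triangle MIN: cos(∠MIN) = ((9·√3)² + 9² − 9²) / (2·9·√3·9) = 243/280.59 = 0.866, so ∠MIN = 30°.

Therefore, the measure of angle ∠MIN = 30°.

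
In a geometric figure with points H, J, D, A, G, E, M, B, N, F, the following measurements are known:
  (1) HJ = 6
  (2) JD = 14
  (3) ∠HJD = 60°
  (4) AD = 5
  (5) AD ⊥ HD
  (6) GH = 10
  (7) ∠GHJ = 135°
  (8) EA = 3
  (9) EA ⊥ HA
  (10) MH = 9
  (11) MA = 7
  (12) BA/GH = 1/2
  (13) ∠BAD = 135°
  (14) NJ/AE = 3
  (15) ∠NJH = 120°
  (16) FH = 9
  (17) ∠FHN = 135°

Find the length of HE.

Step 1: By the law of cosines on triangle DJH: DH² = 14² + 6² − 2·14·6·cos(60°) = 148, so DH = 2·√37.
Step 2: By the law of cosines on triangle HDA: HA² = (2·√37)² + 5² − 2·2·√37·5·cos(90°) = 173, so HA = √173.
Step 3: By the law of cosines on triangle HAE: HE² = √173² + 3² − 2·√173·3·cos(90°) = 182, so HE = √182.

Therefore, the length of HE = √182.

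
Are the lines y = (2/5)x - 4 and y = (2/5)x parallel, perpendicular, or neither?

Slope of line 1: m1 = 2/5
Slope of line 2: m2 = 2/5
m1 = m2, so the lines are parallel.

Parallel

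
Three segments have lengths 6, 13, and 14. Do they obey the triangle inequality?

For three segments to close into a triangle, no single side can be as long as the other two combined.
The longest side is 14, and 6 + 13 = 19 > 14.
A triangle can be formed.

Yes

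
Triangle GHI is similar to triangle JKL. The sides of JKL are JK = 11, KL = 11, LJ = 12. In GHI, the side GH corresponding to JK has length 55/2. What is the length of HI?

Since the triangles are similar, the ratio of corresponding sides is constant.
Scale factor k = GH / JK = 55/2 / 11 = 5/2
HI = k * KL = 5/2 * 11 = 55/2

55/2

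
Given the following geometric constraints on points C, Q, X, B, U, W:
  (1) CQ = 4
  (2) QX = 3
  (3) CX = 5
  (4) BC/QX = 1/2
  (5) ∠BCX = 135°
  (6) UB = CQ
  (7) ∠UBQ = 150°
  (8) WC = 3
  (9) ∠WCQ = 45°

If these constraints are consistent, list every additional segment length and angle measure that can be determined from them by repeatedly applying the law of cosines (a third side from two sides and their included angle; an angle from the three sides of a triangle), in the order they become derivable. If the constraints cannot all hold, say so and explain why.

The constraints are consistent. Derivable facts, in order:
After 1 step:
- QW ≈ 2.83
- XB ≈ 6.15
- ∠CQX = 90°
- ∠CXQ = 53.13°
- ∠QCX = 36.87°
After 2 steps:
- ∠BXC = 9.93°
- ∠CBX = 35.07°
- ∠CQW = 48.47°
- ∠CWQ = 86.53°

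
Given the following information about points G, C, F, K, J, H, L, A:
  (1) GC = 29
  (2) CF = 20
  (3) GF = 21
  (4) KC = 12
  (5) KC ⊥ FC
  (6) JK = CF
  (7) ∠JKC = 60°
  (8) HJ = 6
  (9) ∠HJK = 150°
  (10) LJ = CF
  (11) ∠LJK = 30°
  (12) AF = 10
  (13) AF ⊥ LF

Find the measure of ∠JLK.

From the given relations: LJ = CF = 20; JK = CF = 20.
Step 1: By the law of cosines on triangle LJK: LK² = 20² + 20² − 2·20·20·cos(30°) = 107.18, so LK ≈ 10.35.
Step 2: By the inverse law of cosines on triangle JLK: cos(∠JLK) = (20² + 10.35² − 20²) / (2·20·10.35) = 107.18/414.11 = 0.2588, so ∠JLK = 75°.

Therefore, the measure of angle ∠JLK = 75°.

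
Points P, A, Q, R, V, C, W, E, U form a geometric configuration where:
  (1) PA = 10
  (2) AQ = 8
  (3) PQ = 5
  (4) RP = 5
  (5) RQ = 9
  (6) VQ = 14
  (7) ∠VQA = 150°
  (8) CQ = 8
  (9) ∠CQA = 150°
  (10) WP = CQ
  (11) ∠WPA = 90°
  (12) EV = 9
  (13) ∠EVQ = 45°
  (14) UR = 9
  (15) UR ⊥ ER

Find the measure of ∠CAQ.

Step 1: By the law of cosines on triangle AQC: AC² = 8² + 8² − 2·8·8·cos(150°) = 238.85, so AC ≈ 15.45.
Step 2: By the inverse law of cosines on triangle CAQ: cos(∠CAQ) = (15.45² + 8² − 8²) / (2·15.45·8) = 238.85/247.28 = 0.9659, so ∠CAQ = 15°.

Therefore, the measure of angle ∠CAQ = 15°.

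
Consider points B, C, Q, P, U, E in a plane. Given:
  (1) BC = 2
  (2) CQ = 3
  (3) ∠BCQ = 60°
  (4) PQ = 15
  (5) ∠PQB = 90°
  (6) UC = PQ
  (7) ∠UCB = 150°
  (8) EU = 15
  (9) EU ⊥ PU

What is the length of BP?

Step 1: By the law of cosines on triangle BCQ: BQ² = 2² + 3² − 2·2·3·cos(60°) = 7, so BQ = √7.
Step 2: By the law of cosines on triangle BQP: BP² = √7² + 15² − 2·√7·15·cos(90°) = 232, so BP = 2·√58.

Therefore, the length of BP = 2·√58.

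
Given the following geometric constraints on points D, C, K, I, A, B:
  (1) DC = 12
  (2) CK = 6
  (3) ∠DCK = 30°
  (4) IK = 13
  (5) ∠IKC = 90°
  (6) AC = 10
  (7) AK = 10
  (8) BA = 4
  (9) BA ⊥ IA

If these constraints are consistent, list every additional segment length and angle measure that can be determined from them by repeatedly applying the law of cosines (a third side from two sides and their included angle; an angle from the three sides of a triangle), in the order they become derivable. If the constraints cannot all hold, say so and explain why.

The constraints are consistent. Derivable facts, in order:
After 1 step:
- CI ≈ 14.32
- DK ≈ 7.44
- ∠ACK = 72.54°
- ∠AKC = 72.54°
- ∠CAK = 34.92°
After 2 steps:
- ∠CDK = 23.79°
- ∠CIK = 24.78°
- ∠CKD = 126.21°
- ∠ICK = 65.22°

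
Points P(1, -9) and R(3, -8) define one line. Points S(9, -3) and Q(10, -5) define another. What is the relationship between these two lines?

Slope of line 1: m1 = (-8 - -9)/(3 - 1) = 1/2 = 1/2
Slope of line 2: m2 = (-5 - -3)/(10 - 9) = -2/1 = -2
m1 * m2 = (1/2) * (-2) = -1 = -1, so the lines are perpendicular.

Perpendicular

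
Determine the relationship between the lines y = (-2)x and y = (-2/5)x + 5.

Slope of line 1: m1 = -2
Slope of line 2: m2 = -2/5
For parallel lines we need equal slopes: -2 != -2/5.
For perpendicular lines we need m1*m2 = -1: (-2)(-2/5) = 4/5 != -1.
Since neither condition holds, the lines are neither parallel nor perpendicular.

Neither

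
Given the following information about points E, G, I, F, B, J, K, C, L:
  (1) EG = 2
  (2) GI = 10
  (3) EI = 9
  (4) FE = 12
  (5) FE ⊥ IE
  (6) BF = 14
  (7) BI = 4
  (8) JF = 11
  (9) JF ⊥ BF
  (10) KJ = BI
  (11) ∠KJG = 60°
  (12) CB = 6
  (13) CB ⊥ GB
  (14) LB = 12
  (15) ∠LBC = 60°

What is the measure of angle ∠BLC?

Step 1: By the law of cosines on triangle LBC: LC² = 12² + 6² − 2·12·6·cos(60°) = 108, so LC = 6·√3.
Step 2: By the inverse law of cosines on triangle BLC: cos(∠BLC) = (12² + (6·√3)² − 6²) / (2·12·6·√3) = 216/249.42 = 0.866, so ∠BLC = 30°.

Therefore, the measure of angle ∠BLC = 30°.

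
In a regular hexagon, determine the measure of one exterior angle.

Each exterior angle of a regular n-gon is 360 / n.
For n = 6: 360 / 6 = 60 degrees.

60 degrees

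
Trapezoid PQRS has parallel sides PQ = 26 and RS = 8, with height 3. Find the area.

Area = (26 + 8) * 3 / 2 = 102 / 2 = 51

51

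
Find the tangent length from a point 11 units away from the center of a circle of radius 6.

The tangent, radius, and line from the external point to the center form a right triangle.
The right angle is where the tangent meets the radius.
By the Pythagorean theorem: tangent² + 6² = 11²
tangent² = 121 - 36 = 85
tangent = sqrt(85)

sqrt(85)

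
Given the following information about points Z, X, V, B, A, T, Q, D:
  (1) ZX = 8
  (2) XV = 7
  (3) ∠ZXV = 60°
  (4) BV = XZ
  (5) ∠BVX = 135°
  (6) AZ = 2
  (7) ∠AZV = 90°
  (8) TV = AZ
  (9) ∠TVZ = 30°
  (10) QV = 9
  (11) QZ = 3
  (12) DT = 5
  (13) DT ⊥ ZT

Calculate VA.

Step 1: By the law of cosines on triangle ZXV: ZV² = 8² + 7² − 2·8·7·cos(60°) = 57, so ZV = √57.
Step 2: By the law of cosines on triangle VZA: VA² = √57² + 2² − 2·√57·2·cos(90°) = 61, so VA = √61.

Therefore, the length of VA = √61.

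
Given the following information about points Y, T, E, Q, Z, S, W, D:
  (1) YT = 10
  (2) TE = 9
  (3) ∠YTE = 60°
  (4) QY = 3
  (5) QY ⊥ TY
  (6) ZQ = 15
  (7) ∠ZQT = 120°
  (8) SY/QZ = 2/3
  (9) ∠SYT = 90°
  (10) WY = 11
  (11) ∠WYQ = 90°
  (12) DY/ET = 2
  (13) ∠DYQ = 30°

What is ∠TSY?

From the given relations: SY = 2/3·QZ = 2/3·15 = 10.
Step 1: By the law of cosines on triangle SYT: ST² = 10² + 10² − 2·10·10·cos(90°) = 200, so ST = 10·√2.
Step 2: By the inverse law of cosines on triangle TSY: cos(∠TSY) = ((10·√2)² + 10² − 10²) / (2·10·√2·10) = 200/282.84 = 0.7071, so ∠TSY = 45°.

Therefore, the measure of angle ∠TSY = 45°.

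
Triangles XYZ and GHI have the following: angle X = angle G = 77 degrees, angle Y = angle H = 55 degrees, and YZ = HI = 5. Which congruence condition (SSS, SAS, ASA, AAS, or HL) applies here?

Consider the given information: angle X = angle G = 77 degrees, angle Y = angle H = 55 degrees, and YZ = HI = 5
This is not SAS or HL: SAS requires two sides and the included angle between them. HL only applies to right triangles with matching hypotenuse and leg.
The correct criterion is AAS. Two pairs of corresponding angles and a non-included side are equal (Angle-Angle-Side).

AAS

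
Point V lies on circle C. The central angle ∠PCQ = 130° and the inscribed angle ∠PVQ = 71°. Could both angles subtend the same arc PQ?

By the inscribed angle theorem, the inscribed angle for a central angle of 130° should be 130° / 2 = 65°.
The given inscribed angle is 71°, which does not equal 65°.
Therefore, no, they do not correspond to the same arc.

No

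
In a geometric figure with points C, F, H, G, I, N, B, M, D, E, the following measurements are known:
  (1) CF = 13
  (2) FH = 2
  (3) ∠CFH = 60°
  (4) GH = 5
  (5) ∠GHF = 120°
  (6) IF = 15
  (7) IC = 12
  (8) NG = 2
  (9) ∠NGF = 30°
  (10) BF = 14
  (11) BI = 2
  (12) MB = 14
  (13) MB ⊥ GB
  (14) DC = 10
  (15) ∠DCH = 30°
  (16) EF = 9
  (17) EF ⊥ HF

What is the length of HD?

Step 1: By the law of cosines on triangle CFH: CH² = 13² + 2² − 2·13·2·cos(60°) = 147, so CH = 7·√3.
Step 2: By the law of cosines on triangle HCD: HD² = (7·√3)² + 10² − 2·7·√3·10·cos(30°) = 37, so HD = √37.

Therefore, the length of HD = √37.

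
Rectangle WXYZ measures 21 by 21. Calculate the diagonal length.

A rectangle's diagonal splits it into two right triangles, with the diagonal as the hypotenuse.
By the Pythagorean theorem, d^2 = 21^2 + 21^2 = 882.
Therefore d = sqrt(882) = 21*sqrt(2).

21*sqrt(2)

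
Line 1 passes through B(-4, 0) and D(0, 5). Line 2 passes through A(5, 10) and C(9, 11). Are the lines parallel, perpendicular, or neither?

Slope of line 1: m1 = (5 - 0)/(0 - -4) = 5/4 = 5/4
Slope of line 2: m2 = (11 - 10)/(9 - 5) = 1/4 = 1/4
m1 != m2 (5/4 != 1/4), so not parallel.
m1 * m2 = (5/4) * (1/4) = 5/16 != -1, so not perpendicular.
The lines are neither parallel nor perpendicular.

Neither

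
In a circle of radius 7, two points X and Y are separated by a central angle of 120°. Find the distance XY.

Drop a perpendicular from the center to the chord, bisecting both the chord and the central angle.
Each half-chord = r sin(θ/2) = 7 sin(60°).
The full chord = 2 × 7 × sin(60°) = 7*sqrt(3).

7*sqrt(3)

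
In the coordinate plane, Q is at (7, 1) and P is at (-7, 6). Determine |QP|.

The horizontal distance is |-7 - 7| = 14 and the vertical distance is |6 - 1| = 5.
By the Pythagorean theorem, d = sqrt(14^2 + 5^2) = sqrt(221).

sqrt(221)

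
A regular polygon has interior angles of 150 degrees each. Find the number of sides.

Each interior angle of a regular n-gon is (n - 2) * 180 / n.
Setting this equal to 150:
(n - 2) * 180 / n = 150
Each exterior angle = 180 - 150 = 30 degrees.
Since exterior angles sum to 360: n = 360 / 30 = 12.

12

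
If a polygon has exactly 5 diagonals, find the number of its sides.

Using d = n(n - 3)/2, we solve 5 = n(n - 3)/2.
So n(n - 3) = 10.
Testing n = 5: 5 * 2 = 10 = 10. Correct.
The polygon has 5 sides.

5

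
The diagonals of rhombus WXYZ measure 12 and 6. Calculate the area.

Area of a rhombus = (d1 * d2) / 2
Area = (12 * 6) / 2
Area = 72 / 2
Area = 36

36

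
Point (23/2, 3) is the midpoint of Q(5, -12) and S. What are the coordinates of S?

Using the midpoint formula: M = ((x1 + x2)/2, (y1 + y2)/2)
We know M = (23/2, 3) and Q = (5, -12)
For x: 23/2 = (5 + x2)/2, so x2 = 2*23/2 - 5 = 18
For y: 3 = (-12 + y2)/2, so y2 = 2*3 - -12 = 18
S = (18, 18)

(18, 18)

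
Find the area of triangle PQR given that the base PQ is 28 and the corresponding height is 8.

Area = (1/2)(28)(8) = 112

112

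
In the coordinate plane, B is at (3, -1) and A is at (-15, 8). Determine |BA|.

The horizontal distance is |-15 - 3| = 18 and the vertical distance is |8 - -1| = 9.
By the Pythagorean theorem, d = sqrt(18^2 + 9^2) = sqrt(405) = 9*sqrt(5).

9*sqrt(5)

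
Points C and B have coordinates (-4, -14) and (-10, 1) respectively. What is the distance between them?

d = sqrt((-6)^2 + (15)^2) = sqrt(261) = 3*sqrt(29)

3*sqrt(29)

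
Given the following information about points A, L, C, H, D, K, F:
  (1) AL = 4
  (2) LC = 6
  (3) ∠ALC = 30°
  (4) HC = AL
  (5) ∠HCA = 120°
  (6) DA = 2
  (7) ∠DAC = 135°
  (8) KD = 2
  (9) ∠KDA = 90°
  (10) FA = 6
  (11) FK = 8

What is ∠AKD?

Step 1: By the law of cosines on triangle KDA: KA² = 2² + 2² − 2·2·2·cos(90°) = 8, so KA = 2·√2.
Step 2: By the inverse law of cosines on triangle AKD: cos(∠AKD) = ((2·√2)² + 2² − 2²) / (2·2·√2·2) = 8/11.31 = 0.7071, so ∠AKD = 45°.

Therefore, the measure of angle ∠AKD = 45°.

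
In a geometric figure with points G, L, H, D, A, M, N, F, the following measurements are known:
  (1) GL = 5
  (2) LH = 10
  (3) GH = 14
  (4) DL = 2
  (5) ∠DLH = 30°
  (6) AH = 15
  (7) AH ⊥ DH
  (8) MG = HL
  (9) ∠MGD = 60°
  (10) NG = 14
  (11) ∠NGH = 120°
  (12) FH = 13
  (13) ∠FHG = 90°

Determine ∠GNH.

Step 1: By the law of cosines on triangle NGH: NH² = 14² + 14² − 2·14·14·cos(120°) = 588, so NH = 14·√3.
Step 2: By the inverse law of cosines on triangle GNH: cos(∠GNH) = (14² + (14·√3)² − 14²) / (2·14·14·√3) = 588/678.96 = 0.866, so ∠GNH = 30°.

Therefore, the measure of angle ∠GNH = 30°.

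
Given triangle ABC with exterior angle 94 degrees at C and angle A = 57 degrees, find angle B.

By the exterior angle theorem: exterior angle = sum of remote interior angles.
94 = 57 + angle B
angle B = 94 - 57 = 37 degrees

37 degrees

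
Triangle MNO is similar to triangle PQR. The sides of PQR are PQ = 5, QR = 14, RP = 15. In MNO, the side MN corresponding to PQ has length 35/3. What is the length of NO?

Similar triangles have proportional sides. Setting up the proportion:
MN / PQ = NO / QR
35/3 / 5 = NO / 14
NO = 14 * 35/3 / 5 = 98/3.

98/3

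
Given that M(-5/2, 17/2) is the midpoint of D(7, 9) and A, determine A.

Using the midpoint formula: M = ((x1 + x2)/2, (y1 + y2)/2)
We know M = (-5/2, 17/2) and D = (7, 9)
For x: -5/2 = (7 + x2)/2, so x2 = 2*-5/2 - 7 = -12
For y: 17/2 = (9 + y2)/2, so y2 = 2*17/2 - 9 = 8
A = (-12, 8)

(-12, 8)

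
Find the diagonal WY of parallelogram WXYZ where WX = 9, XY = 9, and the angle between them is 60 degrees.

Law of cosines: d^2 = 9^2 + 9^2 - 2(9)(9)cos(60°) = 81, so d = 9.

9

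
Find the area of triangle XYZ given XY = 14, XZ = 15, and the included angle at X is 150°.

Area = (1/2)(14)(15) sin(150°) = (1/2)(14)(15)(1/2) = 105/2

105/2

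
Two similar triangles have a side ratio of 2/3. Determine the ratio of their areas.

Area scales with the square of linear dimensions. If every length is multiplied by 2/3, then the area is multiplied by (2/3)^2 = 4/9.
The area ratio is 4:9.

4:9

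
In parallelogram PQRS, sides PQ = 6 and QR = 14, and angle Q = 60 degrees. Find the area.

Area = 6 * 14 * sin(60°) = 84 * sqrt(3)/2 = 42*sqrt(3)

42*sqrt(3)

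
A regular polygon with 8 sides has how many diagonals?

Total line segments between 8 vertices = C(8,2) = 28.
Subtract the 8 sides: 28 - 8 = 20 diagonals.

20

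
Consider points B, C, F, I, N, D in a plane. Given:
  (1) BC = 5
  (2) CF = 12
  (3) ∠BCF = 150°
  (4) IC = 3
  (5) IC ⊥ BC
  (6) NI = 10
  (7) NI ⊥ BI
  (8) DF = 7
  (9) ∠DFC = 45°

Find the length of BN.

Step 1: By the law of cosines on triangle BCI: BI² = 5² + 3² − 2·5·3·cos(90°) = 34, so BI = √34.
Step 2: By the law of cosines on triangle BIN: BN² = √34² + 10² − 2·√34·10·cos(90°) = 134, so BN = √134.

Therefore, the length of BN = √134.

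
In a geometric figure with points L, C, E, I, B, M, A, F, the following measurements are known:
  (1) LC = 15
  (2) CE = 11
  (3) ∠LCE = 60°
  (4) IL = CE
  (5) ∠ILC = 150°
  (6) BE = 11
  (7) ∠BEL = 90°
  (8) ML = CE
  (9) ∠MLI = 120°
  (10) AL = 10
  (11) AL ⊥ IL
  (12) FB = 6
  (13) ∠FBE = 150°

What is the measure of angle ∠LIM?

From the given relations: IL = CE = 11; ML = CE = 11.
Step 1: By the law of cosines on triangle ILM: IM² = 11² + 11² − 2·11·11·cos(120°) = 363, so IM = 11·√3.
Step 2: By the inverse law of cosines on triangle LIM: cos(∠LIM) = (11² + (11·√3)² − 11²) / (2·11·11·√3) = 363/419.16 = 0.866, so ∠LIM = 30°.

Therefore, the measure of angle ∠LIM = 30°.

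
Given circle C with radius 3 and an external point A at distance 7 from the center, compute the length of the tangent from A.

The tangent, radius, and line from the external point to the center form a right triangle.
The right angle is where the tangent meets the radius.
By the Pythagorean theorem: tangent² + 3² = 7²
tangent² = 49 - 9 = 40
tangent = 2*sqrt(10)

2*sqrt(10)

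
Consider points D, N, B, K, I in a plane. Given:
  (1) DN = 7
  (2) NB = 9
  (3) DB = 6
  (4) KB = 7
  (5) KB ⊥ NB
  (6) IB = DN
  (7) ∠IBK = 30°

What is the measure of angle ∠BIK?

From the given relations: IB = DN = 7.
Step 1: By the law of cosines on triangle IBK: IK² = 7² + 7² − 2·7·7·cos(30°) = 13.13, so IK ≈ 3.62.
Step 2: By the inverse law of cosines on triangle BIK: cos(∠BIK) = (7² + 3.62² − 7²) / (2·7·3.62) = 13.13/50.73 = 0.2588, so ∠BIK = 75°.

Therefore, the measure of angle ∠BIK = 75°.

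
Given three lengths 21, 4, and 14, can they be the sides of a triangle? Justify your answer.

The longest side is 21. The other two sides sum to 4 + 14 = 18.
Since 18 ≤ 21, the two shorter sides cannot reach around to close the triangle.

No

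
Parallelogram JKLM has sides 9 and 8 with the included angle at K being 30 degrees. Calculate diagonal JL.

Using the law of cosines:
d^2 = 9^2 + 8^2 - 2(9)(8)cos(30 degrees)
d^2 = 81 + 64 - 144*sqrt(3)/2
d^2 = 145 - 72*sqrt(3)
d = sqrt(145 - 72*sqrt(3))

sqrt(145 - 72*sqrt(3))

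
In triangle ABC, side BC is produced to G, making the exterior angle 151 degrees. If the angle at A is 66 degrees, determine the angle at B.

By the exterior angle theorem: exterior angle = sum of remote interior angles.
151 = 66 + angle B
angle B = 151 - 66 = 85 degrees

85 degrees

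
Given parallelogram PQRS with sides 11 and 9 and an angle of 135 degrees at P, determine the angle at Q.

In a parallelogram, consecutive angles are supplementary (sum to 180°).
angle Q = 180 - angle P
angle Q = 180 - 135
angle Q = 45 degrees

45 degrees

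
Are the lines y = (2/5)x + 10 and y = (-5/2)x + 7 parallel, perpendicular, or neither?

Slope of line 1: m1 = 2/5
Slope of line 2: m2 = -5/2
m1 * m2 = -1, so perpendicular.

Perpendicular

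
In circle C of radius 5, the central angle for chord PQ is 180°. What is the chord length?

Chord = 2(5) sin(90°) = 10

10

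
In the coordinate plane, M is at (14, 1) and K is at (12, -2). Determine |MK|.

The horizontal distance is |12 - 14| = 2 and the vertical distance is |-2 - 1| = 3.
By the Pythagorean theorem, d = sqrt(2^2 + 3^2) = sqrt(13).

sqrt(13)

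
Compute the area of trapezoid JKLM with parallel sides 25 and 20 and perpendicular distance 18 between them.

Area of a trapezoid = (base1 + base2) * height / 2
Area = (25 + 20) * 18 / 2
Area = 45 * 18 / 2
Area = 810 / 2
Area = 405

405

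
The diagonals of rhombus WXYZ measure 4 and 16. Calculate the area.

The diagonals of a rhombus divide it into four right triangles.
Each triangle has legs 4/ 2 = 2 and 16/2 = 8, so each has area (1/2)*2*8 = 8.
Four such triangles give total area = (d1 * d2) / 2 = 32.

32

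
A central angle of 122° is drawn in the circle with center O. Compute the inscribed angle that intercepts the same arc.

Inscribed angle = 122° / 2 = 61° (inscribed angle theorem).

61°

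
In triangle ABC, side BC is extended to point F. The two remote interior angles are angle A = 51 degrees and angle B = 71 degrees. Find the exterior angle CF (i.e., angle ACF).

By the exterior angle theorem, an exterior angle of a triangle equals the sum of the two remote interior angles.
Exterior angle = angle A + angle B
Exterior angle = 51 + 71 = 122 degrees

122 degrees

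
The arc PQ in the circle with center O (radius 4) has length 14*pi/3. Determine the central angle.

Arc length L = 2πr × θ/360, so θ = 360L / (2πr).
θ = 360 × 14*pi/3 / (2π × 4)
θ = 210°
θ = 210°

210°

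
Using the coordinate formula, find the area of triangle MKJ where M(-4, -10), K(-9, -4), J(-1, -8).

The Shoelace formula computes the area from vertex coordinates by summing cross products.
For vertices (-4,-10), (-9,-4), (-1,-8):
Signed sum = -4*-4 - -9*-10 + -9*-8 - -1*-4 + -1*-10 - -4*-8
= -74 + 68 + -22 = -28
Area = (1/2)|-28| = 14.

14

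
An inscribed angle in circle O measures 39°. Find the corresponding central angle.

By the inscribed angle theorem, the central angle is twice the inscribed angle.
Central angle = 2 × 39° = 78°

78°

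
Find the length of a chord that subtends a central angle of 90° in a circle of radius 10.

Chord length = 2r sin(θ/2)
= 2 × 10 × sin(90°/2)
= 2 × 10 × sin(45°)
= 10*sqrt(2)

10*sqrt(2)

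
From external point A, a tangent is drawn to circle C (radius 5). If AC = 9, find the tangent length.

tangent = √(d² - r²) = √(9² - 5²) = √(81 - 25) = √56 = 2*sqrt(14)

2*sqrt(14)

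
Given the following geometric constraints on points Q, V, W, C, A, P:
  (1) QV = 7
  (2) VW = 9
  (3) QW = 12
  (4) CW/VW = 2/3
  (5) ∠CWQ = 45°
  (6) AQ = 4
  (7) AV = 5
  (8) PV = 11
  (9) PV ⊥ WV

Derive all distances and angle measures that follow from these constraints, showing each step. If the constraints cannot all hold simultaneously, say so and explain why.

The constraints are consistent.

From the given relations:
  CW = 2/3·VW = 2/3·9 = 6

Step 1: From QW = 12, WC = 6, and ∠QWC = 45°, by the law of cosines:
  QC² = QW² + WC² - 2·QW·WC·cos(45°) = 144 + 36 - 101.8 = 78.18
  QC ≈ 8.84

Step 2: From WV = 9, VP = 11, and ∠WVP = 90°, by the law of cosines:
  WP² = WV² + VP² - 2·WV·VP·cos(90°) = 81 + 121 - 0 = 202
  WP ≈ 14.21

Step 3: From QA = 4, QV = 7, AV = 5, by the inverse law of cosines:
  cos(∠AQV) = (QA² + QV² - AV²) / (2·QA·QV)
  ∠AQV = 44.42°

Step 4: From QV = 7, QW = 12, VW = 9, by the inverse law of cosines:
  cos(∠VQW) = (QV² + QW² - VW²) / (2·QV·QW)
  ∠VQW = 48.19°

Step 5: From VA = 5, VQ = 7, AQ = 4, by the inverse law of cosines:
  cos(∠AVQ) = (VA² + VQ² - AQ²) / (2·VA·VQ)
  ∠AVQ = 34.05°

Step 6: From VQ = 7, VW = 9, QW = 12, by the inverse law of cosines:
  cos(∠QVW) = (VQ² + VW² - QW²) / (2·VQ·VW)
  ∠QVW = 96.38°

Step 7: From WQ = 12, WV = 9, QV = 7, by the inverse law of cosines:
  cos(∠QWV) = (WQ² + WV² - QV²) / (2·WQ·WV)
  ∠QWV = 35.43°

Step 8: From AQ = 4, AV = 5, QV = 7, by the inverse law of cosines:
  cos(∠QAV) = (AQ² + AV² - QV²) / (2·AQ·AV)
  ∠QAV = 101.54°

Step 9: From QC = 8.84, QW = 12, CW = 6, by the inverse law of cosines:
  cos(∠CQW) = (QC² + QW² - CW²) / (2·QC·QW)
  ∠CQW = 28.68°

Step 10: From WP = 14.21, WV = 9, PV = 11, by the inverse law of cosines:
  cos(∠PWV) = (WP² + WV² - PV²) / (2·WP·WV)
  ∠PWV = 50.71°

Step 11: From CQ = 8.84, CW = 6, QW = 12, by the inverse law of cosines:
  cos(∠QCW) = (CQ² + CW² - QW²) / (2·CQ·CW)
  ∠QCW = 106.32°

Step 12: From PV = 11, PW = 14.21, VW = 9, by the inverse law of cosines:
  cos(∠VPW) = (PV² + PW² - VW²) / (2·PV·PW)
  ∠VPW = 39.29°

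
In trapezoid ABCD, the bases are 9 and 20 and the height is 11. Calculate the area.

Area of a trapezoid = (base1 + base2) * height / 2
Area = (9 + 20) * 11 / 2
Area = 29 * 11 / 2
Area = 319 / 2
Area = 319/2

319/2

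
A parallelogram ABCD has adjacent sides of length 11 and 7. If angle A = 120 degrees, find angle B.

In a parallelogram, consecutive angles are supplementary (sum to 180°).
angle B = 180 - angle A
angle B = 180 - 120
angle B = 60 degrees

60 degrees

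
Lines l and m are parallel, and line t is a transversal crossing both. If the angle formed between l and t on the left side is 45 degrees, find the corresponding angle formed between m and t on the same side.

Corresponding angles formed by parallel lines and a transversal are equal.
The given angle is 45 degrees.
The corresponding angle = 45 degrees.

45 degrees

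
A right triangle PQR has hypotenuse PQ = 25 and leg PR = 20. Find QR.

By the Pythagorean theorem: QR^2 = PQ^2 - PR^2
QR^2 = 25^2 - 20^2 = 625 - 400 = 225
QR = sqrt(225) = 15

15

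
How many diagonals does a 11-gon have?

The number of diagonals in an n-gon is n(n - 3)/2.
For n = 11: 11(11 - 3)/2 = 11 × 8 / 2 = 44.

44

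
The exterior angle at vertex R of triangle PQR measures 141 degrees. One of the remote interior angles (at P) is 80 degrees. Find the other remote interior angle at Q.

The exterior angle theorem states that an exterior angle equals the sum of the two non-adjacent interior angles.
So 141 = 80 + angle Q, which gives angle Q = 141 - 80 = 61 degrees.

61 degrees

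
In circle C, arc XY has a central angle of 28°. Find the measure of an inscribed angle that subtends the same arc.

An inscribed angle intercepts an arc from a point on the circle, while the central angle intercepts the same arc from the center.
The inscribed angle is always half the central angle: 28° / 2 = 14°.

14°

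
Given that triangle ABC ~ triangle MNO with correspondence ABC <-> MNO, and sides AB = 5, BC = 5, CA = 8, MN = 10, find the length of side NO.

Since the triangles are similar, the ratio of corresponding sides is constant.
Scale factor k = MN / AB = 10 / 5 = 2
NO = k * BC = 2 * 5 = 10

10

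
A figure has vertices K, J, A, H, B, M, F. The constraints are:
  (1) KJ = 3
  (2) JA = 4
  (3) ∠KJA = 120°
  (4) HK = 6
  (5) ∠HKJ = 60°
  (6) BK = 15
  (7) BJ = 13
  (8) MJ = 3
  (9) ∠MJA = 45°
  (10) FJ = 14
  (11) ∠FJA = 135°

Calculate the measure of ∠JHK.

Step 1: By the law of cosines on triangle HKJ: HJ² = 6² + 3² − 2·6·3·cos(60°) = 27, so HJ = 3·√3.
Step 2: By the inverse law of cosines on triangle JHK: cos(∠JHK) = ((3·√3)² + 6² − 3²) / (2·3·√3·6) = 54/62.35 = 0.866, so ∠JHK = 30°.

Therefore, the measure of angle ∠JHK = 30°.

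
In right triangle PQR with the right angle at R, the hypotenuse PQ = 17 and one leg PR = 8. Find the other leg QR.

QR = sqrt(17^2 - 8^2) = sqrt(225) = 15

15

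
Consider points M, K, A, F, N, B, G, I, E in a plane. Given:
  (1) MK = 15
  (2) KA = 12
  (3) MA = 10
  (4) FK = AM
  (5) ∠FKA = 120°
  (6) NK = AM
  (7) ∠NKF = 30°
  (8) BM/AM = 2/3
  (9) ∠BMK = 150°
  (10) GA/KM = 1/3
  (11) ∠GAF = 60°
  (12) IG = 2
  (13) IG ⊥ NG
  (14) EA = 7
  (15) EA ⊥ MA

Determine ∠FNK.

From the given relations: NK = AM = 10; FK = AM = 10.
Step 1: By the law of cosines on triangle NKF: NF² = 10² + 10² − 2·10·10·cos(30°) = 26.79, so NF ≈ 5.18.
Step 2: By the inverse law of cosines on triangle FNK: cos(∠FNK) = (5.18² + 10² − 10²) / (2·5.18·10) = 26.79/103.53 = 0.2588, so ∠FNK = 75°.

Therefore, the measure of angle ∠FNK = 75°.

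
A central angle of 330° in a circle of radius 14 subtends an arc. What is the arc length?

Arc length = 2π(14)(11/12) = 77*pi/3

77*pi/3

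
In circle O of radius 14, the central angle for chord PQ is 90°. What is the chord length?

Chord = 2(14) sin(45°) = 14*sqrt(2)

14*sqrt(2)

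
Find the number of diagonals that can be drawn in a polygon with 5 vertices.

The number of diagonals in an n-gon is n(n - 3)/2.
For n = 5: 5(5 - 3)/2 = 5 × 2 / 2 = 5.

5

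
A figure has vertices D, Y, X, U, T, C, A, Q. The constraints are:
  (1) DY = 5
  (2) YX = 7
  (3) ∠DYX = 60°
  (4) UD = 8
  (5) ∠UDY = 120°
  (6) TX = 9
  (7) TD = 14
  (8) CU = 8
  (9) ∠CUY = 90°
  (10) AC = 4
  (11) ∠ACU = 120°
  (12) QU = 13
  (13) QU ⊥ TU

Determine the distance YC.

Step 1: By the law of cosines on triangle UDY: UY² = 8² + 5² − 2·8·5·cos(120°) = 129, so UY = √129.
Step 2: By the law of cosines on triangle YUC: YC² = √129² + 8² − 2·√129·8·cos(90°) = 193, so YC = √193.

Therefore, the length of YC = √193.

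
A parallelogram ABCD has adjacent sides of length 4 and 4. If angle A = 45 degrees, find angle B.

In a parallelogram, consecutive angles are supplementary (sum to 180°).
angle B = 180 - angle A
angle B = 180 - 45
angle B = 135 degrees

135 degrees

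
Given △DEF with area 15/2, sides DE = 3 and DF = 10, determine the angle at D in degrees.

sin(C) = 2 * 15/2 / (3 * 10) = 1/2, so C = arcsin(1/2) = 30°.
Since sin(180° - C) = sin(C), the obtuse angle 150° gives the same area, so C = 30° or C = 150°.

30° or 150°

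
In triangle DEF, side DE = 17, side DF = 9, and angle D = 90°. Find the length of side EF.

The included angle is 90°, so the triangle is right-angled at D. The opposite side EF is the hypotenuse.
By the Pythagorean theorem: EF = sqrt(17^2 + 9^2) = sqrt(370) = sqrt(370).

sqrt(370)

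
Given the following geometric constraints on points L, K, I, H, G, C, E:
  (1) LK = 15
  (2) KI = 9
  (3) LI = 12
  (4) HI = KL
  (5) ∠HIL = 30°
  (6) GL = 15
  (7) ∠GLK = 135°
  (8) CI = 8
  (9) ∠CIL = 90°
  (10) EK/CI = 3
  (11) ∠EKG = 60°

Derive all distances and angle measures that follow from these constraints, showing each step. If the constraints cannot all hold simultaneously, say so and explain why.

The constraints are consistent.

From the given relations:
  HI = KL = 15
  EK = 3·CI = 3·8 = 24

Step 1: From LI = 12, IH = 15, and ∠LIH = 30°, by the law of cosines:
  LH² = LI² + IH² - 2·LI·IH·cos(30°) = 144 + 225 - 311.8 = 57.23
  LH ≈ 7.57

Step 2: From LI = 12, IC = 8, and ∠LIC = 90°, by the law of cosines:
  LC² = LI² + IC² - 2·LI·IC·cos(90°) = 144 + 64 - 0 = 208
  LC = 4·√13

Step 3: From KL = 15, LG = 15, and ∠KLG = 135°, by the law of cosines:
  KG² = KL² + LG² - 2·KL·LG·cos(135°) = 225 + 225 + 318.2 = 768.2
  KG ≈ 27.72

Step 4: From LI = 12, LK = 15, IK = 9, by the inverse law of cosines:
  cos(∠ILK) = (LI² + LK² - IK²) / (2·LI·LK)
  ∠ILK = 36.87°

Step 5: From KI = 9, KL = 15, IL = 12, by the inverse law of cosines:
  cos(∠IKL) = (KI² + KL² - IL²) / (2·KI·KL)
  ∠IKL = 53.13°

Step 6: From IK = 9, IL = 12, KL = 15, by the inverse law of cosines:
  cos(∠KIL) = (IK² + IL² - KL²) / (2·IK·IL)
  ∠KIL = 90°

Step 7: From GK = 27.72, KE = 24, and ∠GKE = 60°, by the law of cosines:
  GE² = GK² + KE² - 2·GK·KE·cos(60°) = 768.2 + 576 - 665.2 = 679
  GE ≈ 26.06

Step 8: From LC = 4·√13, LI = 12, CI = 8, by the inverse law of cosines:
  cos(∠CLI) = (LC² + LI² - CI²) / (2·LC·LI)
  ∠CLI = 33.69°

Step 9: From LH = 7.57, LI = 12, HI = 15, by the inverse law of cosines:
  cos(∠HLI) = (LH² + LI² - HI²) / (2·LH·LI)
  ∠HLI = 97.52°

Step 10: From KG = 27.72, KL = 15, GL = 15, by the inverse law of cosines:
  cos(∠GKL) = (KG² + KL² - GL²) / (2·KG·KL)
  ∠GKL = 22.5°

Step 11: From HI = 15, HL = 7.57, IL = 12, by the inverse law of cosines:
  cos(∠IHL) = (HI² + HL² - IL²) / (2·HI·HL)
  ∠IHL = 52.48°

Step 12: From GK = 27.72, GL = 15, KL = 15, by the inverse law of cosines:
  cos(∠KGL) = (GK² + GL² - KL²) / (2·GK·GL)
  ∠KGL = 22.5°

Step 13: From CI = 8, CL = 4·√13, IL = 12, by the inverse law of cosines:
  cos(∠ICL) = (CI² + CL² - IL²) / (2·CI·CL)
  ∠ICL = 56.31°

Step 14: From GE = 26.06, GK = 27.72, EK = 24, by the inverse law of cosines:
  cos(∠EGK) = (GE² + GK² - EK²) / (2·GE·GK)
  ∠EGK = 52.91°

Step 15: From EG = 26.06, EK = 24, GK = 27.72, by the inverse law of cosines:
  cos(∠GEK) = (EG² + EK² - GK²) / (2·EG·EK)
  ∠GEK = 67.09°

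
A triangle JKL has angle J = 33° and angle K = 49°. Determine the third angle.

angle L = 180 - 33 - 49 = 98 degrees.

98 degrees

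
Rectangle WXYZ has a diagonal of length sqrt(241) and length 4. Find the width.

Using the Pythagorean theorem: d^2 = a^2 + b^2
b^2 = d^2 - a^2
b^2 = 241 - 16
b^2 = 225
b = sqrt(225) = 15

15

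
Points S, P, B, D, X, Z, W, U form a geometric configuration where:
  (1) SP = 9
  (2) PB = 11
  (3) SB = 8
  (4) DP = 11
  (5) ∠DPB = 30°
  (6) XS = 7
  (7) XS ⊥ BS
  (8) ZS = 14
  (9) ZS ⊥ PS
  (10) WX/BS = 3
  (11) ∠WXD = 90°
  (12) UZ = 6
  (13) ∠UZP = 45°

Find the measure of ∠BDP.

Step 1: By the law of cosines on triangle DPB: DB² = 11² + 11² − 2·11·11·cos(30°) = 32.42, so DB ≈ 5.69.
Step 2: By the inverse law of cosines on triangle BDP: cos(∠BDP) = (5.69² + 11² − 11²) / (2·5.69·11) = 32.42/125.27 = 0.2588, so ∠BDP = 75°.

Therefore, the measure of angle ∠BDP = 75°.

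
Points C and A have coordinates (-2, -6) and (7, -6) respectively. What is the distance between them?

d = sqrt((7 - -2)^2 + (-6 - -6)^2)
d = sqrt(9^2 + 0^2)
d = sqrt(81 + 0)
d = sqrt(81) = 9

9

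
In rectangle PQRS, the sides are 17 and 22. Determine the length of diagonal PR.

d = sqrt(17^2 + 22^2) = sqrt(773)

sqrt(773)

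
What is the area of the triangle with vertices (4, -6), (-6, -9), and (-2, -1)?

The Shoelace formula computes the area from vertex coordinates by summing cross products.
For vertices (4,-6), (-6,-9), (-2,-1):
Signed sum = 4*-9 - -6*-6 + -6*-1 - -2*-9 + -2*-6 - 4*-1
= -72 + -12 + 16 = -68
Area = (1/2)|-68| = 34.

34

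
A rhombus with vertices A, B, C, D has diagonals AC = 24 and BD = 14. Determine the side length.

Half-diagonals are 12 and 7. side = sqrt(12^2 + 7^2) = sqrt(193)

sqrt(193)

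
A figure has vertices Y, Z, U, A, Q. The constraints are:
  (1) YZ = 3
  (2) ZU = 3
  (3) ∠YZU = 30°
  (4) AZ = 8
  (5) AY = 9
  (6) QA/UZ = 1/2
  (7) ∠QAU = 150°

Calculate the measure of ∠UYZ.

Step 1: By the law of cosines on triangle YZU: YU² = 3² + 3² − 2·3·3·cos(30°) = 2.41, so YU ≈ 1.55.
Step 2: By the inverse law of cosines on triangle UYZ: cos(∠UYZ) = (1.55² + 3² − 3²) / (2·1.55·3) = 2.41/9.32 = 0.2588, so ∠UYZ = 75°.

Therefore, the measure of angle ∠UYZ = 75°.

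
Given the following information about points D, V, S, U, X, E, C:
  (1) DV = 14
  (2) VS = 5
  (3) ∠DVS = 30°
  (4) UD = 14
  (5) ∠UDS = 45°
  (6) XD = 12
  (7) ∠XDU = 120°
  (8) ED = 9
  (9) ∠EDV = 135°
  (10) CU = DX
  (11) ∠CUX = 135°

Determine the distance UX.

Step 1: By the law of cosines on triangle UDX: UX² = 14² + 12² − 2·14·12·cos(120°) = 508, so UX = 2·√127.

Therefore, the length of UX = 2·√127.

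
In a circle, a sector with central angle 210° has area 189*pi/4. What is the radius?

r² = 360 × 189*pi/4 / (π × 210) = 81, so r = 9.

9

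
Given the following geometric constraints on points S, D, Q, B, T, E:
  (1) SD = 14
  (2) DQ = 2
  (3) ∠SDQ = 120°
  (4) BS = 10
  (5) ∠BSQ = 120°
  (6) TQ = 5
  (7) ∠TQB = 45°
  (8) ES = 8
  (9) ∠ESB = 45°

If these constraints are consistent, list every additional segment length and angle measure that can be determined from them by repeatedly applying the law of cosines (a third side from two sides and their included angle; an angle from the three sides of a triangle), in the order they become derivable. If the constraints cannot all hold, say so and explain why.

The constraints are consistent. Derivable facts, in order:
After 1 step:
- BE ≈ 7.13
- SQ = 2·√57
After 2 steps:
- QB ≈ 21.89
- ∠BES = 82.52°
- ∠DQS = 53.41°
- ∠DSQ = 6.59°
- ∠EBS = 52.48°
After 3 steps:
- BT ≈ 18.69
- ∠BQS = 23.31°
- ∠QBS = 36.69°
After 4 steps:
- ∠BTQ = 124.09°
- ∠QBT = 10.91°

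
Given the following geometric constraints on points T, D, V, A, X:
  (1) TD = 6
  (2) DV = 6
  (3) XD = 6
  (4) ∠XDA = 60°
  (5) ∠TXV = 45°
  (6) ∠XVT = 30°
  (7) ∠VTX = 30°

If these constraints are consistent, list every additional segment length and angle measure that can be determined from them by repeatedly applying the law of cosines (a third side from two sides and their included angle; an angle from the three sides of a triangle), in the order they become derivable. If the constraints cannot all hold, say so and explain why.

These constraints are not satisfiable: (5), (6) and (7) are the three interior angles of triangle TXV, which must sum to 180°, but 45° + 30° + 30° = 105°. No planar figure meets all of them, so nothing further can be derived.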